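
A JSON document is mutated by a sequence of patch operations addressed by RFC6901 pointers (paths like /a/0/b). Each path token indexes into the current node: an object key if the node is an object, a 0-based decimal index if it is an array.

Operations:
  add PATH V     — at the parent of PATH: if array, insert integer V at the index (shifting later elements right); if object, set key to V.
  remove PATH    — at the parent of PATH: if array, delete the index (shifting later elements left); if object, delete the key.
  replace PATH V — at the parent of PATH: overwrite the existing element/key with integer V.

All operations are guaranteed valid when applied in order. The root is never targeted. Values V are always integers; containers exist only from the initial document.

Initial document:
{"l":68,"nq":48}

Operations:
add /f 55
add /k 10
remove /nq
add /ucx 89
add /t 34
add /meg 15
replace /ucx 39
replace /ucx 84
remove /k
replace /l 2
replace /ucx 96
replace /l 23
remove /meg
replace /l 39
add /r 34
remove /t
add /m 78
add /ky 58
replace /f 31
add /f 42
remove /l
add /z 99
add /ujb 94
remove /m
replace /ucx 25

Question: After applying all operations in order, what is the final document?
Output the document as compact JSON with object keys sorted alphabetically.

Answer: {"f":42,"ky":58,"r":34,"ucx":25,"ujb":94,"z":99}

Derivation:
After op 1 (add /f 55): {"f":55,"l":68,"nq":48}
After op 2 (add /k 10): {"f":55,"k":10,"l":68,"nq":48}
After op 3 (remove /nq): {"f":55,"k":10,"l":68}
After op 4 (add /ucx 89): {"f":55,"k":10,"l":68,"ucx":89}
After op 5 (add /t 34): {"f":55,"k":10,"l":68,"t":34,"ucx":89}
After op 6 (add /meg 15): {"f":55,"k":10,"l":68,"meg":15,"t":34,"ucx":89}
After op 7 (replace /ucx 39): {"f":55,"k":10,"l":68,"meg":15,"t":34,"ucx":39}
After op 8 (replace /ucx 84): {"f":55,"k":10,"l":68,"meg":15,"t":34,"ucx":84}
After op 9 (remove /k): {"f":55,"l":68,"meg":15,"t":34,"ucx":84}
After op 10 (replace /l 2): {"f":55,"l":2,"meg":15,"t":34,"ucx":84}
After op 11 (replace /ucx 96): {"f":55,"l":2,"meg":15,"t":34,"ucx":96}
After op 12 (replace /l 23): {"f":55,"l":23,"meg":15,"t":34,"ucx":96}
After op 13 (remove /meg): {"f":55,"l":23,"t":34,"ucx":96}
After op 14 (replace /l 39): {"f":55,"l":39,"t":34,"ucx":96}
After op 15 (add /r 34): {"f":55,"l":39,"r":34,"t":34,"ucx":96}
After op 16 (remove /t): {"f":55,"l":39,"r":34,"ucx":96}
After op 17 (add /m 78): {"f":55,"l":39,"m":78,"r":34,"ucx":96}
After op 18 (add /ky 58): {"f":55,"ky":58,"l":39,"m":78,"r":34,"ucx":96}
After op 19 (replace /f 31): {"f":31,"ky":58,"l":39,"m":78,"r":34,"ucx":96}
After op 20 (add /f 42): {"f":42,"ky":58,"l":39,"m":78,"r":34,"ucx":96}
After op 21 (remove /l): {"f":42,"ky":58,"m":78,"r":34,"ucx":96}
After op 22 (add /z 99): {"f":42,"ky":58,"m":78,"r":34,"ucx":96,"z":99}
After op 23 (add /ujb 94): {"f":42,"ky":58,"m":78,"r":34,"ucx":96,"ujb":94,"z":99}
After op 24 (remove /m): {"f":42,"ky":58,"r":34,"ucx":96,"ujb":94,"z":99}
After op 25 (replace /ucx 25): {"f":42,"ky":58,"r":34,"ucx":25,"ujb":94,"z":99}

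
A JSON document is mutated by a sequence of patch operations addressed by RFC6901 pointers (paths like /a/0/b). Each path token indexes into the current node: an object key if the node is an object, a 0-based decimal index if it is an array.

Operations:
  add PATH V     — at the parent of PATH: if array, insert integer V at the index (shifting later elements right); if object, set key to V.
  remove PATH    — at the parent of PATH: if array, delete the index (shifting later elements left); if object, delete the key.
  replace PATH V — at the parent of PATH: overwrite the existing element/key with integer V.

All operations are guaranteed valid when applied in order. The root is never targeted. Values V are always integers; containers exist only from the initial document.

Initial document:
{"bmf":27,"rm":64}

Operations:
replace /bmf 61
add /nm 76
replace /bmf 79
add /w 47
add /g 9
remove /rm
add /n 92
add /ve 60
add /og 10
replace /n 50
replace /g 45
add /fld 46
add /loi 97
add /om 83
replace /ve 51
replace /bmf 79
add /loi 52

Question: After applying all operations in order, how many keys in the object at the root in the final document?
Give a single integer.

After op 1 (replace /bmf 61): {"bmf":61,"rm":64}
After op 2 (add /nm 76): {"bmf":61,"nm":76,"rm":64}
After op 3 (replace /bmf 79): {"bmf":79,"nm":76,"rm":64}
After op 4 (add /w 47): {"bmf":79,"nm":76,"rm":64,"w":47}
After op 5 (add /g 9): {"bmf":79,"g":9,"nm":76,"rm":64,"w":47}
After op 6 (remove /rm): {"bmf":79,"g":9,"nm":76,"w":47}
After op 7 (add /n 92): {"bmf":79,"g":9,"n":92,"nm":76,"w":47}
After op 8 (add /ve 60): {"bmf":79,"g":9,"n":92,"nm":76,"ve":60,"w":47}
After op 9 (add /og 10): {"bmf":79,"g":9,"n":92,"nm":76,"og":10,"ve":60,"w":47}
After op 10 (replace /n 50): {"bmf":79,"g":9,"n":50,"nm":76,"og":10,"ve":60,"w":47}
After op 11 (replace /g 45): {"bmf":79,"g":45,"n":50,"nm":76,"og":10,"ve":60,"w":47}
After op 12 (add /fld 46): {"bmf":79,"fld":46,"g":45,"n":50,"nm":76,"og":10,"ve":60,"w":47}
After op 13 (add /loi 97): {"bmf":79,"fld":46,"g":45,"loi":97,"n":50,"nm":76,"og":10,"ve":60,"w":47}
After op 14 (add /om 83): {"bmf":79,"fld":46,"g":45,"loi":97,"n":50,"nm":76,"og":10,"om":83,"ve":60,"w":47}
After op 15 (replace /ve 51): {"bmf":79,"fld":46,"g":45,"loi":97,"n":50,"nm":76,"og":10,"om":83,"ve":51,"w":47}
After op 16 (replace /bmf 79): {"bmf":79,"fld":46,"g":45,"loi":97,"n":50,"nm":76,"og":10,"om":83,"ve":51,"w":47}
After op 17 (add /loi 52): {"bmf":79,"fld":46,"g":45,"loi":52,"n":50,"nm":76,"og":10,"om":83,"ve":51,"w":47}
Size at the root: 10

Answer: 10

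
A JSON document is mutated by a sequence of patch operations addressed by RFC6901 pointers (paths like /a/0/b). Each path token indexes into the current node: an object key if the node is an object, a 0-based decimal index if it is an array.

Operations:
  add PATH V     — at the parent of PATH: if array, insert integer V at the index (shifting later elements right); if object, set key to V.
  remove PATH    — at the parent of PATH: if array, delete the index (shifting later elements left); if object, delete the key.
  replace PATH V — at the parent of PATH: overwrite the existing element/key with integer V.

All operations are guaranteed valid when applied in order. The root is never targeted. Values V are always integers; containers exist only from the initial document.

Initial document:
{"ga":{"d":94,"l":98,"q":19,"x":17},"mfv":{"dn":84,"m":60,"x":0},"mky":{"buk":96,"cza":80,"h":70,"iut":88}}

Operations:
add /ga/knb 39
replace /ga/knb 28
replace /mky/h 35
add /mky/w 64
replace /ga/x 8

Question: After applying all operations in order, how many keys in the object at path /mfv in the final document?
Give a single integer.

After op 1 (add /ga/knb 39): {"ga":{"d":94,"knb":39,"l":98,"q":19,"x":17},"mfv":{"dn":84,"m":60,"x":0},"mky":{"buk":96,"cza":80,"h":70,"iut":88}}
After op 2 (replace /ga/knb 28): {"ga":{"d":94,"knb":28,"l":98,"q":19,"x":17},"mfv":{"dn":84,"m":60,"x":0},"mky":{"buk":96,"cza":80,"h":70,"iut":88}}
After op 3 (replace /mky/h 35): {"ga":{"d":94,"knb":28,"l":98,"q":19,"x":17},"mfv":{"dn":84,"m":60,"x":0},"mky":{"buk":96,"cza":80,"h":35,"iut":88}}
After op 4 (add /mky/w 64): {"ga":{"d":94,"knb":28,"l":98,"q":19,"x":17},"mfv":{"dn":84,"m":60,"x":0},"mky":{"buk":96,"cza":80,"h":35,"iut":88,"w":64}}
After op 5 (replace /ga/x 8): {"ga":{"d":94,"knb":28,"l":98,"q":19,"x":8},"mfv":{"dn":84,"m":60,"x":0},"mky":{"buk":96,"cza":80,"h":35,"iut":88,"w":64}}
Size at path /mfv: 3

Answer: 3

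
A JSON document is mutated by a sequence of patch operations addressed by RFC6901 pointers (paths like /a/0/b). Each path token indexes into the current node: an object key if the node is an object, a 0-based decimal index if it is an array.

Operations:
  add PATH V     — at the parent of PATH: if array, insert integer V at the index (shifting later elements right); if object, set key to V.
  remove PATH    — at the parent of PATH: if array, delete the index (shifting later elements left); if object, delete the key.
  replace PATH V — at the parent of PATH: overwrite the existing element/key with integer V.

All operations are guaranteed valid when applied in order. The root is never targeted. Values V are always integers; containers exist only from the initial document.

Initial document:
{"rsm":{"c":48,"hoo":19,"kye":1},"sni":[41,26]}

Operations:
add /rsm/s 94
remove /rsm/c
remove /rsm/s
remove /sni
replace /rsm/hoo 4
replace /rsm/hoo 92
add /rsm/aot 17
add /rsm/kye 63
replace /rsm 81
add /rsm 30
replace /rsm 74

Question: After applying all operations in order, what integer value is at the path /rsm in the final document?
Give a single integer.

Answer: 74

Derivation:
After op 1 (add /rsm/s 94): {"rsm":{"c":48,"hoo":19,"kye":1,"s":94},"sni":[41,26]}
After op 2 (remove /rsm/c): {"rsm":{"hoo":19,"kye":1,"s":94},"sni":[41,26]}
After op 3 (remove /rsm/s): {"rsm":{"hoo":19,"kye":1},"sni":[41,26]}
After op 4 (remove /sni): {"rsm":{"hoo":19,"kye":1}}
After op 5 (replace /rsm/hoo 4): {"rsm":{"hoo":4,"kye":1}}
After op 6 (replace /rsm/hoo 92): {"rsm":{"hoo":92,"kye":1}}
After op 7 (add /rsm/aot 17): {"rsm":{"aot":17,"hoo":92,"kye":1}}
After op 8 (add /rsm/kye 63): {"rsm":{"aot":17,"hoo":92,"kye":63}}
After op 9 (replace /rsm 81): {"rsm":81}
After op 10 (add /rsm 30): {"rsm":30}
After op 11 (replace /rsm 74): {"rsm":74}
Value at /rsm: 74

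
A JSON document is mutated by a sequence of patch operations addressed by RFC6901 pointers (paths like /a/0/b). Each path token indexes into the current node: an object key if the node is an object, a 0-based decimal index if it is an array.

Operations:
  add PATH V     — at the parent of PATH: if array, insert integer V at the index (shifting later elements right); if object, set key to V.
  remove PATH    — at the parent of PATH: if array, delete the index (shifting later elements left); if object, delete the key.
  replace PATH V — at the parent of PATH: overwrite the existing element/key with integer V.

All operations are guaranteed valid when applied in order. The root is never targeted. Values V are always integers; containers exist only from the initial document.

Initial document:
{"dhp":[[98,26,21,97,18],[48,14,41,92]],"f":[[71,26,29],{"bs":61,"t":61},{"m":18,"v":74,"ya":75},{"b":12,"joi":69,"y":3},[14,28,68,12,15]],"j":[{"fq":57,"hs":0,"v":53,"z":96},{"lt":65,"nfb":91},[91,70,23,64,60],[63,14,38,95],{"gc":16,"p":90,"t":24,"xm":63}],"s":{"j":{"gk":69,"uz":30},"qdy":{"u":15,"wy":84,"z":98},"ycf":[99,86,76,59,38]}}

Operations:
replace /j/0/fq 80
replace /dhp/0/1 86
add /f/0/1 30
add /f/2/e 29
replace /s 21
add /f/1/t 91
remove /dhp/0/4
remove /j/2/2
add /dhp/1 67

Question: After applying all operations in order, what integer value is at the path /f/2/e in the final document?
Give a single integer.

Answer: 29

Derivation:
After op 1 (replace /j/0/fq 80): {"dhp":[[98,26,21,97,18],[48,14,41,92]],"f":[[71,26,29],{"bs":61,"t":61},{"m":18,"v":74,"ya":75},{"b":12,"joi":69,"y":3},[14,28,68,12,15]],"j":[{"fq":80,"hs":0,"v":53,"z":96},{"lt":65,"nfb":91},[91,70,23,64,60],[63,14,38,95],{"gc":16,"p":90,"t":24,"xm":63}],"s":{"j":{"gk":69,"uz":30},"qdy":{"u":15,"wy":84,"z":98},"ycf":[99,86,76,59,38]}}
After op 2 (replace /dhp/0/1 86): {"dhp":[[98,86,21,97,18],[48,14,41,92]],"f":[[71,26,29],{"bs":61,"t":61},{"m":18,"v":74,"ya":75},{"b":12,"joi":69,"y":3},[14,28,68,12,15]],"j":[{"fq":80,"hs":0,"v":53,"z":96},{"lt":65,"nfb":91},[91,70,23,64,60],[63,14,38,95],{"gc":16,"p":90,"t":24,"xm":63}],"s":{"j":{"gk":69,"uz":30},"qdy":{"u":15,"wy":84,"z":98},"ycf":[99,86,76,59,38]}}
After op 3 (add /f/0/1 30): {"dhp":[[98,86,21,97,18],[48,14,41,92]],"f":[[71,30,26,29],{"bs":61,"t":61},{"m":18,"v":74,"ya":75},{"b":12,"joi":69,"y":3},[14,28,68,12,15]],"j":[{"fq":80,"hs":0,"v":53,"z":96},{"lt":65,"nfb":91},[91,70,23,64,60],[63,14,38,95],{"gc":16,"p":90,"t":24,"xm":63}],"s":{"j":{"gk":69,"uz":30},"qdy":{"u":15,"wy":84,"z":98},"ycf":[99,86,76,59,38]}}
After op 4 (add /f/2/e 29): {"dhp":[[98,86,21,97,18],[48,14,41,92]],"f":[[71,30,26,29],{"bs":61,"t":61},{"e":29,"m":18,"v":74,"ya":75},{"b":12,"joi":69,"y":3},[14,28,68,12,15]],"j":[{"fq":80,"hs":0,"v":53,"z":96},{"lt":65,"nfb":91},[91,70,23,64,60],[63,14,38,95],{"gc":16,"p":90,"t":24,"xm":63}],"s":{"j":{"gk":69,"uz":30},"qdy":{"u":15,"wy":84,"z":98},"ycf":[99,86,76,59,38]}}
After op 5 (replace /s 21): {"dhp":[[98,86,21,97,18],[48,14,41,92]],"f":[[71,30,26,29],{"bs":61,"t":61},{"e":29,"m":18,"v":74,"ya":75},{"b":12,"joi":69,"y":3},[14,28,68,12,15]],"j":[{"fq":80,"hs":0,"v":53,"z":96},{"lt":65,"nfb":91},[91,70,23,64,60],[63,14,38,95],{"gc":16,"p":90,"t":24,"xm":63}],"s":21}
After op 6 (add /f/1/t 91): {"dhp":[[98,86,21,97,18],[48,14,41,92]],"f":[[71,30,26,29],{"bs":61,"t":91},{"e":29,"m":18,"v":74,"ya":75},{"b":12,"joi":69,"y":3},[14,28,68,12,15]],"j":[{"fq":80,"hs":0,"v":53,"z":96},{"lt":65,"nfb":91},[91,70,23,64,60],[63,14,38,95],{"gc":16,"p":90,"t":24,"xm":63}],"s":21}
After op 7 (remove /dhp/0/4): {"dhp":[[98,86,21,97],[48,14,41,92]],"f":[[71,30,26,29],{"bs":61,"t":91},{"e":29,"m":18,"v":74,"ya":75},{"b":12,"joi":69,"y":3},[14,28,68,12,15]],"j":[{"fq":80,"hs":0,"v":53,"z":96},{"lt":65,"nfb":91},[91,70,23,64,60],[63,14,38,95],{"gc":16,"p":90,"t":24,"xm":63}],"s":21}
After op 8 (remove /j/2/2): {"dhp":[[98,86,21,97],[48,14,41,92]],"f":[[71,30,26,29],{"bs":61,"t":91},{"e":29,"m":18,"v":74,"ya":75},{"b":12,"joi":69,"y":3},[14,28,68,12,15]],"j":[{"fq":80,"hs":0,"v":53,"z":96},{"lt":65,"nfb":91},[91,70,64,60],[63,14,38,95],{"gc":16,"p":90,"t":24,"xm":63}],"s":21}
After op 9 (add /dhp/1 67): {"dhp":[[98,86,21,97],67,[48,14,41,92]],"f":[[71,30,26,29],{"bs":61,"t":91},{"e":29,"m":18,"v":74,"ya":75},{"b":12,"joi":69,"y":3},[14,28,68,12,15]],"j":[{"fq":80,"hs":0,"v":53,"z":96},{"lt":65,"nfb":91},[91,70,64,60],[63,14,38,95],{"gc":16,"p":90,"t":24,"xm":63}],"s":21}
Value at /f/2/e: 29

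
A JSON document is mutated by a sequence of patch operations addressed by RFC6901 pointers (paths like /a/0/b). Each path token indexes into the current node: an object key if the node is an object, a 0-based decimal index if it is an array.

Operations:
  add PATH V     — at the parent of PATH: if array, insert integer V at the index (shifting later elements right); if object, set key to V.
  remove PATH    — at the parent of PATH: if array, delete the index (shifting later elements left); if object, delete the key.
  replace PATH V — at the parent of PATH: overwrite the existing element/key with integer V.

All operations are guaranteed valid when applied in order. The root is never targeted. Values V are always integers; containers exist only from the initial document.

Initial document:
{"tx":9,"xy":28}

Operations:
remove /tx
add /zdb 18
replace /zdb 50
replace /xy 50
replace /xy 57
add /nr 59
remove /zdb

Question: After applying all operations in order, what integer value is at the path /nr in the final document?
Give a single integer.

Answer: 59

Derivation:
After op 1 (remove /tx): {"xy":28}
After op 2 (add /zdb 18): {"xy":28,"zdb":18}
After op 3 (replace /zdb 50): {"xy":28,"zdb":50}
After op 4 (replace /xy 50): {"xy":50,"zdb":50}
After op 5 (replace /xy 57): {"xy":57,"zdb":50}
After op 6 (add /nr 59): {"nr":59,"xy":57,"zdb":50}
After op 7 (remove /zdb): {"nr":59,"xy":57}
Value at /nr: 59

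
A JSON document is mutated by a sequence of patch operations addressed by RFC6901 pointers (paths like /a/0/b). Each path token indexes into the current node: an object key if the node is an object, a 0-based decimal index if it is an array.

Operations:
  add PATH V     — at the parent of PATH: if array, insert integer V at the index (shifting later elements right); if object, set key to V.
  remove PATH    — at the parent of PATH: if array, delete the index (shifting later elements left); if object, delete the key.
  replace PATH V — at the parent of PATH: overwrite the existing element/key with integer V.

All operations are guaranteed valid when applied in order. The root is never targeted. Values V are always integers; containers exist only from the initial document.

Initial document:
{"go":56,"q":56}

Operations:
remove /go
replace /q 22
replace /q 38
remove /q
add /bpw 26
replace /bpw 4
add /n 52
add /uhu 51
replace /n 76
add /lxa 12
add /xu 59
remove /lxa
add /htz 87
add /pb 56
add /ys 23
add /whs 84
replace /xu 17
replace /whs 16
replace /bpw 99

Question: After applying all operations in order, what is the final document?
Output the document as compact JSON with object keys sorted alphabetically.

After op 1 (remove /go): {"q":56}
After op 2 (replace /q 22): {"q":22}
After op 3 (replace /q 38): {"q":38}
After op 4 (remove /q): {}
After op 5 (add /bpw 26): {"bpw":26}
After op 6 (replace /bpw 4): {"bpw":4}
After op 7 (add /n 52): {"bpw":4,"n":52}
After op 8 (add /uhu 51): {"bpw":4,"n":52,"uhu":51}
After op 9 (replace /n 76): {"bpw":4,"n":76,"uhu":51}
After op 10 (add /lxa 12): {"bpw":4,"lxa":12,"n":76,"uhu":51}
After op 11 (add /xu 59): {"bpw":4,"lxa":12,"n":76,"uhu":51,"xu":59}
After op 12 (remove /lxa): {"bpw":4,"n":76,"uhu":51,"xu":59}
After op 13 (add /htz 87): {"bpw":4,"htz":87,"n":76,"uhu":51,"xu":59}
After op 14 (add /pb 56): {"bpw":4,"htz":87,"n":76,"pb":56,"uhu":51,"xu":59}
After op 15 (add /ys 23): {"bpw":4,"htz":87,"n":76,"pb":56,"uhu":51,"xu":59,"ys":23}
After op 16 (add /whs 84): {"bpw":4,"htz":87,"n":76,"pb":56,"uhu":51,"whs":84,"xu":59,"ys":23}
After op 17 (replace /xu 17): {"bpw":4,"htz":87,"n":76,"pb":56,"uhu":51,"whs":84,"xu":17,"ys":23}
After op 18 (replace /whs 16): {"bpw":4,"htz":87,"n":76,"pb":56,"uhu":51,"whs":16,"xu":17,"ys":23}
After op 19 (replace /bpw 99): {"bpw":99,"htz":87,"n":76,"pb":56,"uhu":51,"whs":16,"xu":17,"ys":23}

Answer: {"bpw":99,"htz":87,"n":76,"pb":56,"uhu":51,"whs":16,"xu":17,"ys":23}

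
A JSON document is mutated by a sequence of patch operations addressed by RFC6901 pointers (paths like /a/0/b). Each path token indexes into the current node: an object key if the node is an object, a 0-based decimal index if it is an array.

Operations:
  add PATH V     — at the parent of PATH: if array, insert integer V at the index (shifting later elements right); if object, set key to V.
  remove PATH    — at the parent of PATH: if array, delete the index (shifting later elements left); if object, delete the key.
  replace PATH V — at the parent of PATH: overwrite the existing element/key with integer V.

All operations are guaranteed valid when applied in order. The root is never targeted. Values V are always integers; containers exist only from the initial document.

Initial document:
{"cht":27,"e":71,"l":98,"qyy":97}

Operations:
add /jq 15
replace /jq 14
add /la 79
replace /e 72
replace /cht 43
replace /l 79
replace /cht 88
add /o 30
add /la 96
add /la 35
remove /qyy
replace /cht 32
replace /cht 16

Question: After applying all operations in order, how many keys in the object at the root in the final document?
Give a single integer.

Answer: 6

Derivation:
After op 1 (add /jq 15): {"cht":27,"e":71,"jq":15,"l":98,"qyy":97}
After op 2 (replace /jq 14): {"cht":27,"e":71,"jq":14,"l":98,"qyy":97}
After op 3 (add /la 79): {"cht":27,"e":71,"jq":14,"l":98,"la":79,"qyy":97}
After op 4 (replace /e 72): {"cht":27,"e":72,"jq":14,"l":98,"la":79,"qyy":97}
After op 5 (replace /cht 43): {"cht":43,"e":72,"jq":14,"l":98,"la":79,"qyy":97}
After op 6 (replace /l 79): {"cht":43,"e":72,"jq":14,"l":79,"la":79,"qyy":97}
After op 7 (replace /cht 88): {"cht":88,"e":72,"jq":14,"l":79,"la":79,"qyy":97}
After op 8 (add /o 30): {"cht":88,"e":72,"jq":14,"l":79,"la":79,"o":30,"qyy":97}
After op 9 (add /la 96): {"cht":88,"e":72,"jq":14,"l":79,"la":96,"o":30,"qyy":97}
After op 10 (add /la 35): {"cht":88,"e":72,"jq":14,"l":79,"la":35,"o":30,"qyy":97}
After op 11 (remove /qyy): {"cht":88,"e":72,"jq":14,"l":79,"la":35,"o":30}
After op 12 (replace /cht 32): {"cht":32,"e":72,"jq":14,"l":79,"la":35,"o":30}
After op 13 (replace /cht 16): {"cht":16,"e":72,"jq":14,"l":79,"la":35,"o":30}
Size at the root: 6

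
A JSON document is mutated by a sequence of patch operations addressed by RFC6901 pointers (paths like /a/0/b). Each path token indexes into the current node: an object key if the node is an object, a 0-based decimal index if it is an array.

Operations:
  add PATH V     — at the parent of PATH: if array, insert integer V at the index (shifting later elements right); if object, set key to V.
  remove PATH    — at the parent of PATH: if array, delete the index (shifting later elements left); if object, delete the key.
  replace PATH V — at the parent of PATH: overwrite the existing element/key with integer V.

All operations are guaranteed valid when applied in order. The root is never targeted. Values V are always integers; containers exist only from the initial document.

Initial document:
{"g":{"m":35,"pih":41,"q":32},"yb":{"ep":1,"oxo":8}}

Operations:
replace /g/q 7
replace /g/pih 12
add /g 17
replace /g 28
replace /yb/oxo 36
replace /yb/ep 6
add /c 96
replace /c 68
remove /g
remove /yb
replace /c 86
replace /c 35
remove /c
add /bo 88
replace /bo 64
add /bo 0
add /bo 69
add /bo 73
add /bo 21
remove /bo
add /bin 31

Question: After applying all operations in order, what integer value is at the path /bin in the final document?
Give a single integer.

Answer: 31

Derivation:
After op 1 (replace /g/q 7): {"g":{"m":35,"pih":41,"q":7},"yb":{"ep":1,"oxo":8}}
After op 2 (replace /g/pih 12): {"g":{"m":35,"pih":12,"q":7},"yb":{"ep":1,"oxo":8}}
After op 3 (add /g 17): {"g":17,"yb":{"ep":1,"oxo":8}}
After op 4 (replace /g 28): {"g":28,"yb":{"ep":1,"oxo":8}}
After op 5 (replace /yb/oxo 36): {"g":28,"yb":{"ep":1,"oxo":36}}
After op 6 (replace /yb/ep 6): {"g":28,"yb":{"ep":6,"oxo":36}}
After op 7 (add /c 96): {"c":96,"g":28,"yb":{"ep":6,"oxo":36}}
After op 8 (replace /c 68): {"c":68,"g":28,"yb":{"ep":6,"oxo":36}}
After op 9 (remove /g): {"c":68,"yb":{"ep":6,"oxo":36}}
After op 10 (remove /yb): {"c":68}
After op 11 (replace /c 86): {"c":86}
After op 12 (replace /c 35): {"c":35}
After op 13 (remove /c): {}
After op 14 (add /bo 88): {"bo":88}
After op 15 (replace /bo 64): {"bo":64}
After op 16 (add /bo 0): {"bo":0}
After op 17 (add /bo 69): {"bo":69}
After op 18 (add /bo 73): {"bo":73}
After op 19 (add /bo 21): {"bo":21}
After op 20 (remove /bo): {}
After op 21 (add /bin 31): {"bin":31}
Value at /bin: 31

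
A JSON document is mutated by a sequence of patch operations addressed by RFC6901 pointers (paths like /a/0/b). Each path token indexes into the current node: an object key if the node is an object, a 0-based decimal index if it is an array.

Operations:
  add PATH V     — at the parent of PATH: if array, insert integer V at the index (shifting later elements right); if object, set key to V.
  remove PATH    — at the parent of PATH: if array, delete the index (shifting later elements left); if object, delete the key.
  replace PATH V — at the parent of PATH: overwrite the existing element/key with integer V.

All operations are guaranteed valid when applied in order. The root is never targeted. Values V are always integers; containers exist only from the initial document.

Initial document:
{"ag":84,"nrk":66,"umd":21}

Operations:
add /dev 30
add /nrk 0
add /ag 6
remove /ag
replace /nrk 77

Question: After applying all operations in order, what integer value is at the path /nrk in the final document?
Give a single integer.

Answer: 77

Derivation:
After op 1 (add /dev 30): {"ag":84,"dev":30,"nrk":66,"umd":21}
After op 2 (add /nrk 0): {"ag":84,"dev":30,"nrk":0,"umd":21}
After op 3 (add /ag 6): {"ag":6,"dev":30,"nrk":0,"umd":21}
After op 4 (remove /ag): {"dev":30,"nrk":0,"umd":21}
After op 5 (replace /nrk 77): {"dev":30,"nrk":77,"umd":21}
Value at /nrk: 77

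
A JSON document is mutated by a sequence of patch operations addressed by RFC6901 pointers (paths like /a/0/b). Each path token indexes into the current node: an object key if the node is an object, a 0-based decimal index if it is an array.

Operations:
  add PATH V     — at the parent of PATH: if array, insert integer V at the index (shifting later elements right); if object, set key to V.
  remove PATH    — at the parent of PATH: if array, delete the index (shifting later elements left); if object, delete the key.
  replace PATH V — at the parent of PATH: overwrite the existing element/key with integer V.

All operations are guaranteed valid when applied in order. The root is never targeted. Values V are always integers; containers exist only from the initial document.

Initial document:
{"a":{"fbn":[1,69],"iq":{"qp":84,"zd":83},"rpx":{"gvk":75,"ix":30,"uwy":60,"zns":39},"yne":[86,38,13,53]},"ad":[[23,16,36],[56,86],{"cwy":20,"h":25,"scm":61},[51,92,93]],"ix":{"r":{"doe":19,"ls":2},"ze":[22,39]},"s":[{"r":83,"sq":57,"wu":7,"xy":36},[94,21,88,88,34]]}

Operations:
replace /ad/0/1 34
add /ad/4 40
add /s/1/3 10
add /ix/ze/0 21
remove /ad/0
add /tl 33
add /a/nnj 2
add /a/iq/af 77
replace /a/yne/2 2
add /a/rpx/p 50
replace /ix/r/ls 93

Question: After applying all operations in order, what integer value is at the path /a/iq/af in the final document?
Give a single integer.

Answer: 77

Derivation:
After op 1 (replace /ad/0/1 34): {"a":{"fbn":[1,69],"iq":{"qp":84,"zd":83},"rpx":{"gvk":75,"ix":30,"uwy":60,"zns":39},"yne":[86,38,13,53]},"ad":[[23,34,36],[56,86],{"cwy":20,"h":25,"scm":61},[51,92,93]],"ix":{"r":{"doe":19,"ls":2},"ze":[22,39]},"s":[{"r":83,"sq":57,"wu":7,"xy":36},[94,21,88,88,34]]}
After op 2 (add /ad/4 40): {"a":{"fbn":[1,69],"iq":{"qp":84,"zd":83},"rpx":{"gvk":75,"ix":30,"uwy":60,"zns":39},"yne":[86,38,13,53]},"ad":[[23,34,36],[56,86],{"cwy":20,"h":25,"scm":61},[51,92,93],40],"ix":{"r":{"doe":19,"ls":2},"ze":[22,39]},"s":[{"r":83,"sq":57,"wu":7,"xy":36},[94,21,88,88,34]]}
After op 3 (add /s/1/3 10): {"a":{"fbn":[1,69],"iq":{"qp":84,"zd":83},"rpx":{"gvk":75,"ix":30,"uwy":60,"zns":39},"yne":[86,38,13,53]},"ad":[[23,34,36],[56,86],{"cwy":20,"h":25,"scm":61},[51,92,93],40],"ix":{"r":{"doe":19,"ls":2},"ze":[22,39]},"s":[{"r":83,"sq":57,"wu":7,"xy":36},[94,21,88,10,88,34]]}
After op 4 (add /ix/ze/0 21): {"a":{"fbn":[1,69],"iq":{"qp":84,"zd":83},"rpx":{"gvk":75,"ix":30,"uwy":60,"zns":39},"yne":[86,38,13,53]},"ad":[[23,34,36],[56,86],{"cwy":20,"h":25,"scm":61},[51,92,93],40],"ix":{"r":{"doe":19,"ls":2},"ze":[21,22,39]},"s":[{"r":83,"sq":57,"wu":7,"xy":36},[94,21,88,10,88,34]]}
After op 5 (remove /ad/0): {"a":{"fbn":[1,69],"iq":{"qp":84,"zd":83},"rpx":{"gvk":75,"ix":30,"uwy":60,"zns":39},"yne":[86,38,13,53]},"ad":[[56,86],{"cwy":20,"h":25,"scm":61},[51,92,93],40],"ix":{"r":{"doe":19,"ls":2},"ze":[21,22,39]},"s":[{"r":83,"sq":57,"wu":7,"xy":36},[94,21,88,10,88,34]]}
After op 6 (add /tl 33): {"a":{"fbn":[1,69],"iq":{"qp":84,"zd":83},"rpx":{"gvk":75,"ix":30,"uwy":60,"zns":39},"yne":[86,38,13,53]},"ad":[[56,86],{"cwy":20,"h":25,"scm":61},[51,92,93],40],"ix":{"r":{"doe":19,"ls":2},"ze":[21,22,39]},"s":[{"r":83,"sq":57,"wu":7,"xy":36},[94,21,88,10,88,34]],"tl":33}
After op 7 (add /a/nnj 2): {"a":{"fbn":[1,69],"iq":{"qp":84,"zd":83},"nnj":2,"rpx":{"gvk":75,"ix":30,"uwy":60,"zns":39},"yne":[86,38,13,53]},"ad":[[56,86],{"cwy":20,"h":25,"scm":61},[51,92,93],40],"ix":{"r":{"doe":19,"ls":2},"ze":[21,22,39]},"s":[{"r":83,"sq":57,"wu":7,"xy":36},[94,21,88,10,88,34]],"tl":33}
After op 8 (add /a/iq/af 77): {"a":{"fbn":[1,69],"iq":{"af":77,"qp":84,"zd":83},"nnj":2,"rpx":{"gvk":75,"ix":30,"uwy":60,"zns":39},"yne":[86,38,13,53]},"ad":[[56,86],{"cwy":20,"h":25,"scm":61},[51,92,93],40],"ix":{"r":{"doe":19,"ls":2},"ze":[21,22,39]},"s":[{"r":83,"sq":57,"wu":7,"xy":36},[94,21,88,10,88,34]],"tl":33}
After op 9 (replace /a/yne/2 2): {"a":{"fbn":[1,69],"iq":{"af":77,"qp":84,"zd":83},"nnj":2,"rpx":{"gvk":75,"ix":30,"uwy":60,"zns":39},"yne":[86,38,2,53]},"ad":[[56,86],{"cwy":20,"h":25,"scm":61},[51,92,93],40],"ix":{"r":{"doe":19,"ls":2},"ze":[21,22,39]},"s":[{"r":83,"sq":57,"wu":7,"xy":36},[94,21,88,10,88,34]],"tl":33}
After op 10 (add /a/rpx/p 50): {"a":{"fbn":[1,69],"iq":{"af":77,"qp":84,"zd":83},"nnj":2,"rpx":{"gvk":75,"ix":30,"p":50,"uwy":60,"zns":39},"yne":[86,38,2,53]},"ad":[[56,86],{"cwy":20,"h":25,"scm":61},[51,92,93],40],"ix":{"r":{"doe":19,"ls":2},"ze":[21,22,39]},"s":[{"r":83,"sq":57,"wu":7,"xy":36},[94,21,88,10,88,34]],"tl":33}
After op 11 (replace /ix/r/ls 93): {"a":{"fbn":[1,69],"iq":{"af":77,"qp":84,"zd":83},"nnj":2,"rpx":{"gvk":75,"ix":30,"p":50,"uwy":60,"zns":39},"yne":[86,38,2,53]},"ad":[[56,86],{"cwy":20,"h":25,"scm":61},[51,92,93],40],"ix":{"r":{"doe":19,"ls":93},"ze":[21,22,39]},"s":[{"r":83,"sq":57,"wu":7,"xy":36},[94,21,88,10,88,34]],"tl":33}
Value at /a/iq/af: 77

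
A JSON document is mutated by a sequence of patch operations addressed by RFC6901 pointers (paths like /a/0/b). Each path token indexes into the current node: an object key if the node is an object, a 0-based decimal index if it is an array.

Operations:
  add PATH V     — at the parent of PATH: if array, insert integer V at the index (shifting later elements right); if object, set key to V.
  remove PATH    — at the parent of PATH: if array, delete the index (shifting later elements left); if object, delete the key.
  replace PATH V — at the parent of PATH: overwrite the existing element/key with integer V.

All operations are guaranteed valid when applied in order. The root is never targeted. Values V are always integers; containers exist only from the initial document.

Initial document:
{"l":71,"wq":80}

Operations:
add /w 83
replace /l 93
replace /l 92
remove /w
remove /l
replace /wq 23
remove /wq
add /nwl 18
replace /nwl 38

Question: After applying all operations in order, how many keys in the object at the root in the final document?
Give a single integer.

Answer: 1

Derivation:
After op 1 (add /w 83): {"l":71,"w":83,"wq":80}
After op 2 (replace /l 93): {"l":93,"w":83,"wq":80}
After op 3 (replace /l 92): {"l":92,"w":83,"wq":80}
After op 4 (remove /w): {"l":92,"wq":80}
After op 5 (remove /l): {"wq":80}
After op 6 (replace /wq 23): {"wq":23}
After op 7 (remove /wq): {}
After op 8 (add /nwl 18): {"nwl":18}
After op 9 (replace /nwl 38): {"nwl":38}
Size at the root: 1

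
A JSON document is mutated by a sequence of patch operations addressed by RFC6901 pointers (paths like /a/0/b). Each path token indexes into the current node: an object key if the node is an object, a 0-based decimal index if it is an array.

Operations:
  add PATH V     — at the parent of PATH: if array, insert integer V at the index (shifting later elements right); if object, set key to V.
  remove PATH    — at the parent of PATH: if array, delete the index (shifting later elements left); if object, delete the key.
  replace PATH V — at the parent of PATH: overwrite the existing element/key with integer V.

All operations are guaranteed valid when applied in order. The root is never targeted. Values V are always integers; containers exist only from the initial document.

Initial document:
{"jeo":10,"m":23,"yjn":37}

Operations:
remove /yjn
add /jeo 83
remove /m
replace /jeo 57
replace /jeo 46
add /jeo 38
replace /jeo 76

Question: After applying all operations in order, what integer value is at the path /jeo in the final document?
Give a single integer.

After op 1 (remove /yjn): {"jeo":10,"m":23}
After op 2 (add /jeo 83): {"jeo":83,"m":23}
After op 3 (remove /m): {"jeo":83}
After op 4 (replace /jeo 57): {"jeo":57}
After op 5 (replace /jeo 46): {"jeo":46}
After op 6 (add /jeo 38): {"jeo":38}
After op 7 (replace /jeo 76): {"jeo":76}
Value at /jeo: 76

Answer: 76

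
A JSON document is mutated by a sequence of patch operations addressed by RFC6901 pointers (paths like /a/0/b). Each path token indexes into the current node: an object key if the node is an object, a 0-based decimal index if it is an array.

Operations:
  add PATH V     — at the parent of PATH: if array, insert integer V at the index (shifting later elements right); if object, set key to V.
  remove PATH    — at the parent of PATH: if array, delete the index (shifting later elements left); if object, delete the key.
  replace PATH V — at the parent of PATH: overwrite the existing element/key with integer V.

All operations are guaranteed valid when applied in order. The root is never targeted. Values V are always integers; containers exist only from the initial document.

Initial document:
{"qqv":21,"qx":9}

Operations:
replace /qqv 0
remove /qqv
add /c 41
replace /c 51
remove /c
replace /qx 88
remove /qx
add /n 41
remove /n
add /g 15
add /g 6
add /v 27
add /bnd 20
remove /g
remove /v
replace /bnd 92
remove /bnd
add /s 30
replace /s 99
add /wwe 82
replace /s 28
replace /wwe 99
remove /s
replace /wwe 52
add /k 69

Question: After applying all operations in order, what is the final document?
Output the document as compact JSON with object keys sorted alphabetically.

Answer: {"k":69,"wwe":52}

Derivation:
After op 1 (replace /qqv 0): {"qqv":0,"qx":9}
After op 2 (remove /qqv): {"qx":9}
After op 3 (add /c 41): {"c":41,"qx":9}
After op 4 (replace /c 51): {"c":51,"qx":9}
After op 5 (remove /c): {"qx":9}
After op 6 (replace /qx 88): {"qx":88}
After op 7 (remove /qx): {}
After op 8 (add /n 41): {"n":41}
After op 9 (remove /n): {}
After op 10 (add /g 15): {"g":15}
After op 11 (add /g 6): {"g":6}
After op 12 (add /v 27): {"g":6,"v":27}
After op 13 (add /bnd 20): {"bnd":20,"g":6,"v":27}
After op 14 (remove /g): {"bnd":20,"v":27}
After op 15 (remove /v): {"bnd":20}
After op 16 (replace /bnd 92): {"bnd":92}
After op 17 (remove /bnd): {}
After op 18 (add /s 30): {"s":30}
After op 19 (replace /s 99): {"s":99}
After op 20 (add /wwe 82): {"s":99,"wwe":82}
After op 21 (replace /s 28): {"s":28,"wwe":82}
After op 22 (replace /wwe 99): {"s":28,"wwe":99}
After op 23 (remove /s): {"wwe":99}
After op 24 (replace /wwe 52): {"wwe":52}
After op 25 (add /k 69): {"k":69,"wwe":52}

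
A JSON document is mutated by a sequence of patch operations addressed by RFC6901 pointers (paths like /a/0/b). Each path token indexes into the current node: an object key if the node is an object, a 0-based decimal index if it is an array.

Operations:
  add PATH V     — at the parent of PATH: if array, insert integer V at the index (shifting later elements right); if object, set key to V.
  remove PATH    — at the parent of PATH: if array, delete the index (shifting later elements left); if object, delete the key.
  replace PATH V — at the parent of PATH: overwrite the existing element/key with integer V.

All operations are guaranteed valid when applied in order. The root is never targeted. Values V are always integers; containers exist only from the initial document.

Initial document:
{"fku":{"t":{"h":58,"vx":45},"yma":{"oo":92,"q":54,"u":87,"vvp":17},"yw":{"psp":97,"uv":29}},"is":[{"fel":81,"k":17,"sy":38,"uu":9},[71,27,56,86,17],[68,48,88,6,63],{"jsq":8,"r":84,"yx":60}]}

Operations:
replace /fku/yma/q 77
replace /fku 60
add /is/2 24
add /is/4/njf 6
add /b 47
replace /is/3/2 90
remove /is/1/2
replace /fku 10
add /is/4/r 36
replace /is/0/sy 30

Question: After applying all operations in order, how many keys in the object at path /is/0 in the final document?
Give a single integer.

After op 1 (replace /fku/yma/q 77): {"fku":{"t":{"h":58,"vx":45},"yma":{"oo":92,"q":77,"u":87,"vvp":17},"yw":{"psp":97,"uv":29}},"is":[{"fel":81,"k":17,"sy":38,"uu":9},[71,27,56,86,17],[68,48,88,6,63],{"jsq":8,"r":84,"yx":60}]}
After op 2 (replace /fku 60): {"fku":60,"is":[{"fel":81,"k":17,"sy":38,"uu":9},[71,27,56,86,17],[68,48,88,6,63],{"jsq":8,"r":84,"yx":60}]}
After op 3 (add /is/2 24): {"fku":60,"is":[{"fel":81,"k":17,"sy":38,"uu":9},[71,27,56,86,17],24,[68,48,88,6,63],{"jsq":8,"r":84,"yx":60}]}
After op 4 (add /is/4/njf 6): {"fku":60,"is":[{"fel":81,"k":17,"sy":38,"uu":9},[71,27,56,86,17],24,[68,48,88,6,63],{"jsq":8,"njf":6,"r":84,"yx":60}]}
After op 5 (add /b 47): {"b":47,"fku":60,"is":[{"fel":81,"k":17,"sy":38,"uu":9},[71,27,56,86,17],24,[68,48,88,6,63],{"jsq":8,"njf":6,"r":84,"yx":60}]}
After op 6 (replace /is/3/2 90): {"b":47,"fku":60,"is":[{"fel":81,"k":17,"sy":38,"uu":9},[71,27,56,86,17],24,[68,48,90,6,63],{"jsq":8,"njf":6,"r":84,"yx":60}]}
After op 7 (remove /is/1/2): {"b":47,"fku":60,"is":[{"fel":81,"k":17,"sy":38,"uu":9},[71,27,86,17],24,[68,48,90,6,63],{"jsq":8,"njf":6,"r":84,"yx":60}]}
After op 8 (replace /fku 10): {"b":47,"fku":10,"is":[{"fel":81,"k":17,"sy":38,"uu":9},[71,27,86,17],24,[68,48,90,6,63],{"jsq":8,"njf":6,"r":84,"yx":60}]}
After op 9 (add /is/4/r 36): {"b":47,"fku":10,"is":[{"fel":81,"k":17,"sy":38,"uu":9},[71,27,86,17],24,[68,48,90,6,63],{"jsq":8,"njf":6,"r":36,"yx":60}]}
After op 10 (replace /is/0/sy 30): {"b":47,"fku":10,"is":[{"fel":81,"k":17,"sy":30,"uu":9},[71,27,86,17],24,[68,48,90,6,63],{"jsq":8,"njf":6,"r":36,"yx":60}]}
Size at path /is/0: 4

Answer: 4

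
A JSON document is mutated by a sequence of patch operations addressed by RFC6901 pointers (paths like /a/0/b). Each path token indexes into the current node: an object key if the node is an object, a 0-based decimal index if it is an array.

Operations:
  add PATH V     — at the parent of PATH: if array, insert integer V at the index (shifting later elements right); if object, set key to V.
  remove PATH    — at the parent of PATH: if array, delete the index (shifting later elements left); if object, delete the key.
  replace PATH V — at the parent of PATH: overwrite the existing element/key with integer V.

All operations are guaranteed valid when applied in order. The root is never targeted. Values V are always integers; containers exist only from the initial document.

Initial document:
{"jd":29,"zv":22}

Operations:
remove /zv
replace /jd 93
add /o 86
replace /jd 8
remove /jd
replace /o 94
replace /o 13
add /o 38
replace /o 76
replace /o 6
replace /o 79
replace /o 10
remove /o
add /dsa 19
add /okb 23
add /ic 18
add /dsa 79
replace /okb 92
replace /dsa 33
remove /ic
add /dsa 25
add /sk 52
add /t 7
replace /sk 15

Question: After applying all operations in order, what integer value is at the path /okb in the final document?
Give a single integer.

Answer: 92

Derivation:
After op 1 (remove /zv): {"jd":29}
After op 2 (replace /jd 93): {"jd":93}
After op 3 (add /o 86): {"jd":93,"o":86}
After op 4 (replace /jd 8): {"jd":8,"o":86}
After op 5 (remove /jd): {"o":86}
After op 6 (replace /o 94): {"o":94}
After op 7 (replace /o 13): {"o":13}
After op 8 (add /o 38): {"o":38}
After op 9 (replace /o 76): {"o":76}
After op 10 (replace /o 6): {"o":6}
After op 11 (replace /o 79): {"o":79}
After op 12 (replace /o 10): {"o":10}
After op 13 (remove /o): {}
After op 14 (add /dsa 19): {"dsa":19}
After op 15 (add /okb 23): {"dsa":19,"okb":23}
After op 16 (add /ic 18): {"dsa":19,"ic":18,"okb":23}
After op 17 (add /dsa 79): {"dsa":79,"ic":18,"okb":23}
After op 18 (replace /okb 92): {"dsa":79,"ic":18,"okb":92}
After op 19 (replace /dsa 33): {"dsa":33,"ic":18,"okb":92}
After op 20 (remove /ic): {"dsa":33,"okb":92}
After op 21 (add /dsa 25): {"dsa":25,"okb":92}
After op 22 (add /sk 52): {"dsa":25,"okb":92,"sk":52}
After op 23 (add /t 7): {"dsa":25,"okb":92,"sk":52,"t":7}
After op 24 (replace /sk 15): {"dsa":25,"okb":92,"sk":15,"t":7}
Value at /okb: 92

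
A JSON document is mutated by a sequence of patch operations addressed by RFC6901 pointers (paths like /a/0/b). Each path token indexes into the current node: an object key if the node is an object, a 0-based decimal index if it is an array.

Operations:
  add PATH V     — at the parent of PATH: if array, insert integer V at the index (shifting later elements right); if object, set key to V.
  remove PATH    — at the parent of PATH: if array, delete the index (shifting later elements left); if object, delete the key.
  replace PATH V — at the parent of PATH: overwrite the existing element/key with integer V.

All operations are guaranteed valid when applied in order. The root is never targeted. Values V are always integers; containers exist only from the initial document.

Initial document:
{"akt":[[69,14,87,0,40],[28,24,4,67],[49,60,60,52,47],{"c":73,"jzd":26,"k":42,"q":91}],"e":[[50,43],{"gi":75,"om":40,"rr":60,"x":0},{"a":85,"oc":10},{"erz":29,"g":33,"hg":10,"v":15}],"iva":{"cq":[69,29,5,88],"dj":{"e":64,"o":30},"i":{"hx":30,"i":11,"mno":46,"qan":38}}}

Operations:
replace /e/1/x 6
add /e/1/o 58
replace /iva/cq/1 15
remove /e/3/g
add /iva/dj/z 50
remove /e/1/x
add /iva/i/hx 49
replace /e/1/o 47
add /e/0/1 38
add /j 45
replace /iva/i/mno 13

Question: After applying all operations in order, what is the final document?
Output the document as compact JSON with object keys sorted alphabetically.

After op 1 (replace /e/1/x 6): {"akt":[[69,14,87,0,40],[28,24,4,67],[49,60,60,52,47],{"c":73,"jzd":26,"k":42,"q":91}],"e":[[50,43],{"gi":75,"om":40,"rr":60,"x":6},{"a":85,"oc":10},{"erz":29,"g":33,"hg":10,"v":15}],"iva":{"cq":[69,29,5,88],"dj":{"e":64,"o":30},"i":{"hx":30,"i":11,"mno":46,"qan":38}}}
After op 2 (add /e/1/o 58): {"akt":[[69,14,87,0,40],[28,24,4,67],[49,60,60,52,47],{"c":73,"jzd":26,"k":42,"q":91}],"e":[[50,43],{"gi":75,"o":58,"om":40,"rr":60,"x":6},{"a":85,"oc":10},{"erz":29,"g":33,"hg":10,"v":15}],"iva":{"cq":[69,29,5,88],"dj":{"e":64,"o":30},"i":{"hx":30,"i":11,"mno":46,"qan":38}}}
After op 3 (replace /iva/cq/1 15): {"akt":[[69,14,87,0,40],[28,24,4,67],[49,60,60,52,47],{"c":73,"jzd":26,"k":42,"q":91}],"e":[[50,43],{"gi":75,"o":58,"om":40,"rr":60,"x":6},{"a":85,"oc":10},{"erz":29,"g":33,"hg":10,"v":15}],"iva":{"cq":[69,15,5,88],"dj":{"e":64,"o":30},"i":{"hx":30,"i":11,"mno":46,"qan":38}}}
After op 4 (remove /e/3/g): {"akt":[[69,14,87,0,40],[28,24,4,67],[49,60,60,52,47],{"c":73,"jzd":26,"k":42,"q":91}],"e":[[50,43],{"gi":75,"o":58,"om":40,"rr":60,"x":6},{"a":85,"oc":10},{"erz":29,"hg":10,"v":15}],"iva":{"cq":[69,15,5,88],"dj":{"e":64,"o":30},"i":{"hx":30,"i":11,"mno":46,"qan":38}}}
After op 5 (add /iva/dj/z 50): {"akt":[[69,14,87,0,40],[28,24,4,67],[49,60,60,52,47],{"c":73,"jzd":26,"k":42,"q":91}],"e":[[50,43],{"gi":75,"o":58,"om":40,"rr":60,"x":6},{"a":85,"oc":10},{"erz":29,"hg":10,"v":15}],"iva":{"cq":[69,15,5,88],"dj":{"e":64,"o":30,"z":50},"i":{"hx":30,"i":11,"mno":46,"qan":38}}}
After op 6 (remove /e/1/x): {"akt":[[69,14,87,0,40],[28,24,4,67],[49,60,60,52,47],{"c":73,"jzd":26,"k":42,"q":91}],"e":[[50,43],{"gi":75,"o":58,"om":40,"rr":60},{"a":85,"oc":10},{"erz":29,"hg":10,"v":15}],"iva":{"cq":[69,15,5,88],"dj":{"e":64,"o":30,"z":50},"i":{"hx":30,"i":11,"mno":46,"qan":38}}}
After op 7 (add /iva/i/hx 49): {"akt":[[69,14,87,0,40],[28,24,4,67],[49,60,60,52,47],{"c":73,"jzd":26,"k":42,"q":91}],"e":[[50,43],{"gi":75,"o":58,"om":40,"rr":60},{"a":85,"oc":10},{"erz":29,"hg":10,"v":15}],"iva":{"cq":[69,15,5,88],"dj":{"e":64,"o":30,"z":50},"i":{"hx":49,"i":11,"mno":46,"qan":38}}}
After op 8 (replace /e/1/o 47): {"akt":[[69,14,87,0,40],[28,24,4,67],[49,60,60,52,47],{"c":73,"jzd":26,"k":42,"q":91}],"e":[[50,43],{"gi":75,"o":47,"om":40,"rr":60},{"a":85,"oc":10},{"erz":29,"hg":10,"v":15}],"iva":{"cq":[69,15,5,88],"dj":{"e":64,"o":30,"z":50},"i":{"hx":49,"i":11,"mno":46,"qan":38}}}
After op 9 (add /e/0/1 38): {"akt":[[69,14,87,0,40],[28,24,4,67],[49,60,60,52,47],{"c":73,"jzd":26,"k":42,"q":91}],"e":[[50,38,43],{"gi":75,"o":47,"om":40,"rr":60},{"a":85,"oc":10},{"erz":29,"hg":10,"v":15}],"iva":{"cq":[69,15,5,88],"dj":{"e":64,"o":30,"z":50},"i":{"hx":49,"i":11,"mno":46,"qan":38}}}
After op 10 (add /j 45): {"akt":[[69,14,87,0,40],[28,24,4,67],[49,60,60,52,47],{"c":73,"jzd":26,"k":42,"q":91}],"e":[[50,38,43],{"gi":75,"o":47,"om":40,"rr":60},{"a":85,"oc":10},{"erz":29,"hg":10,"v":15}],"iva":{"cq":[69,15,5,88],"dj":{"e":64,"o":30,"z":50},"i":{"hx":49,"i":11,"mno":46,"qan":38}},"j":45}
After op 11 (replace /iva/i/mno 13): {"akt":[[69,14,87,0,40],[28,24,4,67],[49,60,60,52,47],{"c":73,"jzd":26,"k":42,"q":91}],"e":[[50,38,43],{"gi":75,"o":47,"om":40,"rr":60},{"a":85,"oc":10},{"erz":29,"hg":10,"v":15}],"iva":{"cq":[69,15,5,88],"dj":{"e":64,"o":30,"z":50},"i":{"hx":49,"i":11,"mno":13,"qan":38}},"j":45}

Answer: {"akt":[[69,14,87,0,40],[28,24,4,67],[49,60,60,52,47],{"c":73,"jzd":26,"k":42,"q":91}],"e":[[50,38,43],{"gi":75,"o":47,"om":40,"rr":60},{"a":85,"oc":10},{"erz":29,"hg":10,"v":15}],"iva":{"cq":[69,15,5,88],"dj":{"e":64,"o":30,"z":50},"i":{"hx":49,"i":11,"mno":13,"qan":38}},"j":45}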